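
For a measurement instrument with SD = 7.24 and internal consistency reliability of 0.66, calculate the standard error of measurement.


SEM = SD * sqrt(1 - rxx)
SEM = 7.24 * sqrt(1 - 0.66)
SEM = 7.24 * sqrt(0.34) = 7.24 * 0.583095
SEM = 4.2216

4.2216


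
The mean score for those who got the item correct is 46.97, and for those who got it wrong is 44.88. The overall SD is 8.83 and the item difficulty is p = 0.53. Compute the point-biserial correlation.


q = 1 - p = 0.47
rpb = ((M1 - M0) / SD) * sqrt(p * q)
rpb = ((46.97 - 44.88) / 8.83) * sqrt(0.53 * 0.47)
rpb = 0.1181

0.1181


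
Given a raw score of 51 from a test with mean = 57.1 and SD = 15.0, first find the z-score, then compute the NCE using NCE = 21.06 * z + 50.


z = (X - mean) / SD = (51 - 57.1) / 15.0
z = -6.1 / 15.0
z = -0.4067
NCE = NCE = 21.06z + 50
Carry z at full precision (z = -6.1 / 15.0) into the conversion:
NCE = 21.06 * (-6.1 / 15.0) + 50 = -128.466 / 15.0 + 50
NCE = -8.5644 + 50
NCE = 41.4356

41.4356


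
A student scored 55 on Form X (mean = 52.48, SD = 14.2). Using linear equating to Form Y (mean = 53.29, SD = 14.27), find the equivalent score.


slope = SD_Y / SD_X = 14.27 / 14.2 ~ 1.0049
intercept = mean_Y - slope * mean_X = 53.29 - (14.27 / 14.2) * 52.48 ~ 0.5513
Y = slope * X + intercept. To avoid rounding drift from the rounded slope/intercept, evaluate the equivalent form Y = mean_Y + SD_Y * (X - mean_X) / SD_X at full precision:
Y = 53.29 + 14.27 * (55 - 52.48) / 14.2
Y = 53.29 + 14.27 * 2.52 / 14.2
Y = 53.29 + 35.9604 / 14.2
Y = 53.29 + 2.5324
Y = 55.8224

55.8224


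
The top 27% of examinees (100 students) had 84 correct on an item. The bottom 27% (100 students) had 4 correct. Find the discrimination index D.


p_upper = 84/100 = 0.84
p_lower = 4/100 = 0.04
D = 0.84 - 0.04 = 0.8

0.8


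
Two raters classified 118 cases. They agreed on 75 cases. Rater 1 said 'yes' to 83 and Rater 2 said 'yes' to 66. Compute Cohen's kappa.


P_o = 75/118 = 0.635593
P_e = (83*66 + 35*52) / 13924 = 0.524131
kappa = (P_o - P_e) / (1 - P_e)
kappa = (0.635593 - 0.524131) / (1 - 0.524131)
kappa = 0.2342

0.2342


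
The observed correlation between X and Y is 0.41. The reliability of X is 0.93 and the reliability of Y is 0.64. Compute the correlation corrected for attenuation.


r_corrected = rxy / sqrt(rxx * ryy)
= 0.41 / sqrt(0.93 * 0.64)
= 0.41 / sqrt(0.5952)
= 0.41 / 0.771492
r_corrected = 0.5314

0.5314


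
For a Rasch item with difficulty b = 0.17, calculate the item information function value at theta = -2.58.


P = 1/(1+exp(-(-2.58-0.17))) = 0.0601
I = P*(1-P) = 0.0601 * 0.9399
I = 0.0565

0.0565


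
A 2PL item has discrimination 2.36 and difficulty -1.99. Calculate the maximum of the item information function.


For 2PL, max info at theta = b = -1.99
I_max = a^2 / 4 = 2.36^2 / 4
= 5.5696 / 4
I_max = 1.3924

1.3924


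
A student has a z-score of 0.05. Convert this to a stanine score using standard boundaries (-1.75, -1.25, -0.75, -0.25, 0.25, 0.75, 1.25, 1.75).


Stanine boundaries: [-1.75, -1.25, -0.75, -0.25, 0.25, 0.75, 1.25, 1.75]
z = 0.05
Check each boundary:
  z >= -1.75 -> could be stanine 2
  z >= -1.25 -> could be stanine 3
  z >= -0.75 -> could be stanine 4
  z >= -0.25 -> could be stanine 5
  z < 0.25
  z < 0.75
  z < 1.25
  z < 1.75
Highest qualifying boundary gives stanine = 5

5


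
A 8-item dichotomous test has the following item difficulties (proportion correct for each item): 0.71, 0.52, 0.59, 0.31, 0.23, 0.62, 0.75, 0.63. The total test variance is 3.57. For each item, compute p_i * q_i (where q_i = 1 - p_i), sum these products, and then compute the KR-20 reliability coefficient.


For each item, compute p_i * q_i:
  Item 1: 0.71 * 0.29 = 0.2059
  Item 2: 0.52 * 0.48 = 0.2496
  Item 3: 0.59 * 0.41 = 0.2419
  Item 4: 0.31 * 0.69 = 0.2139
  Item 5: 0.23 * 0.77 = 0.1771
  Item 6: 0.62 * 0.38 = 0.2356
  Item 7: 0.75 * 0.25 = 0.1875
  Item 8: 0.63 * 0.37 = 0.2331
Sum(p_i * q_i) = 0.2059 + 0.2496 + 0.2419 + 0.2139 + 0.1771 + 0.2356 + 0.1875 + 0.2331 = 1.7446
KR-20 = (k/(k-1)) * (1 - Sum(p_i*q_i) / Var_total)
= (8/7) * (1 - 1.7446/3.57)
= 1.1429 * 0.5113
KR-20 = 0.5844

0.5844


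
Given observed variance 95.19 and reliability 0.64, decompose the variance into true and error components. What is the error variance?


var_true = rxx * var_obs = 0.64 * 95.19 = 60.9216
var_error = var_obs - var_true
var_error = 95.19 - 60.9216
var_error = 34.2684

34.2684


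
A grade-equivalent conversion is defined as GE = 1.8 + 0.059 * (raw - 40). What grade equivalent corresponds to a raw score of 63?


raw - median = 63 - 40 = 23
slope * diff = 0.059 * 23 = 1.357
GE = 1.8 + 1.357
GE = 3.157

3.157


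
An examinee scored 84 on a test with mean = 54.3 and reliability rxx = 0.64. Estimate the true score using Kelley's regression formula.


T_est = rxx * X + (1 - rxx) * mean
T_est = 0.64 * 84 + 0.36 * 54.3
T_est = 53.76 + 19.548
T_est = 73.308

73.308


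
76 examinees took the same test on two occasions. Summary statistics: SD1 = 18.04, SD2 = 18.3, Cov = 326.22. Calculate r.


r = cov(X,Y) / (SD_X * SD_Y)
r = 326.22 / (18.04 * 18.3)
r = 326.22 / 330.132
r = 0.9882

0.9882


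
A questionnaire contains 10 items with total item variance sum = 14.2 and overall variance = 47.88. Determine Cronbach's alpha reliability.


alpha = (k/(k-1)) * (1 - sum(si^2)/s_total^2)
= (10/9) * (1 - 14.2/47.88)
alpha = 0.7816

0.7816


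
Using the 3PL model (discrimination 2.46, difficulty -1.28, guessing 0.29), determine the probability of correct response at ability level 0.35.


logit = 2.46*(0.35 - -1.28) = 4.0098
P* = 1/(1 + exp(-4.0098)) = 0.9822
P = 0.29 + (1 - 0.29) * 0.9822
P = 0.9874

0.9874


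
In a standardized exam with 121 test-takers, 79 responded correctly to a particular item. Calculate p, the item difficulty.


Item difficulty p = number correct / total examinees
p = 79 / 121
p = 0.6529

0.6529


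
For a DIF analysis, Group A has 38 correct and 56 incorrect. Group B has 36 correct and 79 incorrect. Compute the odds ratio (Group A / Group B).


Odds_A = 38/56 = 0.6786
Odds_B = 36/79 = 0.4557
OR = Odds_A / Odds_B = 0.6786 / 0.4557
Exactly, OR = (38 * 79) / (56 * 36) = 3002 / 2016
OR = 1.4891

1.4891


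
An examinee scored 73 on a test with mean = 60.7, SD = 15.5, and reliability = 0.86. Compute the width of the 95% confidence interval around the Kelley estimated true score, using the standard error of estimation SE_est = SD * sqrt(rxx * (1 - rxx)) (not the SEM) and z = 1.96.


True score estimate = 0.86*73 + 0.14*60.7 = 71.278
SE_est = SD * sqrt(rxx * (1 - rxx)) = 15.5 * sqrt(0.86 * 0.14) = 15.5 * sqrt(0.1204) = 5.378299
CI = T_est +/- z * SE_est, so width = 2 * z * SE_est = 2 * 1.96 * 5.378299
Width = 21.0829

21.0829


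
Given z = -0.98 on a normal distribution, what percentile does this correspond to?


CDF(z) = 0.5 * (1 + erf(z/sqrt(2)))
erf(-0.693) = -0.6729
CDF = 0.1635
Percentile rank = 0.1635 * 100 = 16.35

16.35


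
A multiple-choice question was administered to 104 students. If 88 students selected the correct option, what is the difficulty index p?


Item difficulty p = number correct / total examinees
p = 88 / 104
p = 0.8462

0.8462


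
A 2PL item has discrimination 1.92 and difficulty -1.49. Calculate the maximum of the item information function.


For 2PL, max info at theta = b = -1.49
I_max = a^2 / 4 = 1.92^2 / 4
= 3.6864 / 4
I_max = 0.9216

0.9216


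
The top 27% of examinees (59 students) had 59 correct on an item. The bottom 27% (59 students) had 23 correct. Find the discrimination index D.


p_upper = 59/59 = 1.0
p_lower = 23/59 = 0.3898
D = 1.0 - 0.3898 = 0.6102

0.6102


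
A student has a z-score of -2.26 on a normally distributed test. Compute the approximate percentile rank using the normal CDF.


CDF(z) = 0.5 * (1 + erf(z/sqrt(2)))
erf(-1.5981) = -0.9762
CDF = 0.0119
Percentile rank = 0.0119 * 100 = 1.19

1.19


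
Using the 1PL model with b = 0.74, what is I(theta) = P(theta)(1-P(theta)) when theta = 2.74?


P = 1/(1+exp(-(2.74-0.74))) = 0.8808
I = P*(1-P) = 0.8808 * 0.1192
I = 0.105

0.105


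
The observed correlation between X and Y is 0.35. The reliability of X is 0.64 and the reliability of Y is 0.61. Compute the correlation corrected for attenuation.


r_corrected = rxy / sqrt(rxx * ryy)
= 0.35 / sqrt(0.64 * 0.61)
= 0.35 / sqrt(0.3904)
= 0.35 / 0.62482
r_corrected = 0.5602

0.5602


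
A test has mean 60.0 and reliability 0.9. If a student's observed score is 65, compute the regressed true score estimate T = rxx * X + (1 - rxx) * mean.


T_est = rxx * X + (1 - rxx) * mean
T_est = 0.9 * 65 + 0.1 * 60.0
T_est = 58.5 + 6.0
T_est = 64.5

64.5


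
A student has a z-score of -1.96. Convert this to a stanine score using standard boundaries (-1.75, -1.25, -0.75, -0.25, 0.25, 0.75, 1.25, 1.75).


Stanine boundaries: [-1.75, -1.25, -0.75, -0.25, 0.25, 0.75, 1.25, 1.75]
z = -1.96
Check each boundary:
  z < -1.75
  z < -1.25
  z < -0.75
  z < -0.25
  z < 0.25
  z < 0.75
  z < 1.25
  z < 1.75
Highest qualifying boundary gives stanine = 1

1


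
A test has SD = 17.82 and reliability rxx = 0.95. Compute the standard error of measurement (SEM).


SEM = SD * sqrt(1 - rxx)
SEM = 17.82 * sqrt(1 - 0.95)
SEM = 17.82 * sqrt(0.05) = 17.82 * 0.223607
SEM = 3.9847

3.9847


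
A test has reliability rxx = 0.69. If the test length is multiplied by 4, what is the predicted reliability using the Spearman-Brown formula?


r_new = (n * rxx) / (1 + (n-1) * rxx)
r_new = (4 * 0.69) / (1 + 3 * 0.69)
r_new = 2.76 / 3.07
r_new = 0.899

0.899


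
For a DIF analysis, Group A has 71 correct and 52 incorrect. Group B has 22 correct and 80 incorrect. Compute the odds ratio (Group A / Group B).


Odds_A = 71/52 = 1.3654
Odds_B = 22/80 = 0.275
OR = Odds_A / Odds_B = 1.3654 / 0.275
Exactly, OR = (71 * 80) / (52 * 22) = 5680 / 1144
OR = 4.965

4.965


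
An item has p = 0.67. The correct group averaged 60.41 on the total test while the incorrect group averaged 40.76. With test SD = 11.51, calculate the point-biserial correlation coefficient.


q = 1 - p = 0.33
rpb = ((M1 - M0) / SD) * sqrt(p * q)
rpb = ((60.41 - 40.76) / 11.51) * sqrt(0.67 * 0.33)
rpb = 0.8028

0.8028


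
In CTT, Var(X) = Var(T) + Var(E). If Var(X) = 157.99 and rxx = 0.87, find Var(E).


var_true = rxx * var_obs = 0.87 * 157.99 = 137.4513
var_error = var_obs - var_true
var_error = 157.99 - 137.4513
var_error = 20.5387

20.5387


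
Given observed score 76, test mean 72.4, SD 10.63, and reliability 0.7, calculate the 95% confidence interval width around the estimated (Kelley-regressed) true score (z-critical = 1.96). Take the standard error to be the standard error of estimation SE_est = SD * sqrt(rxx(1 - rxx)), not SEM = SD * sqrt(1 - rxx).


True score estimate = 0.7*76 + 0.3*72.4 = 74.92
SE_est = SD * sqrt(rxx * (1 - rxx)) = 10.63 * sqrt(0.7 * 0.3) = 10.63 * sqrt(0.21) = 4.871278
CI = T_est +/- z * SE_est, so width = 2 * z * SE_est = 2 * 1.96 * 4.871278
Width = 19.0954

19.0954


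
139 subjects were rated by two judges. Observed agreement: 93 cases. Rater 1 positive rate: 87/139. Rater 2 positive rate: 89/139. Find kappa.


P_o = 93/139 = 0.669065
P_e = (87*89 + 52*50) / 19321 = 0.535324
kappa = (P_o - P_e) / (1 - P_e)
kappa = (0.669065 - 0.535324) / (1 - 0.535324)
kappa = 0.2878

0.2878


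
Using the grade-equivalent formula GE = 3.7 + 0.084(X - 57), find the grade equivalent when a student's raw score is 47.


raw - median = 47 - 57 = -10
slope * diff = 0.084 * -10 = -0.84
GE = 3.7 + -0.84
GE = 2.86

2.86


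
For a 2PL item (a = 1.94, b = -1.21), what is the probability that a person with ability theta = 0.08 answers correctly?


a*(theta - b) = 1.94 * (0.08 - -1.21) = 2.5026
exp(-2.5026) = 0.0819
P = 1 / (1 + 0.0819)
P = 0.9243

0.9243


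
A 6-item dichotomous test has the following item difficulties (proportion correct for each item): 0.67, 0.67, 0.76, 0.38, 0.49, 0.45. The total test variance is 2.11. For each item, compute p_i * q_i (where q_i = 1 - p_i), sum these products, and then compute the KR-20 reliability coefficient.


For each item, compute p_i * q_i:
  Item 1: 0.67 * 0.33 = 0.2211
  Item 2: 0.67 * 0.33 = 0.2211
  Item 3: 0.76 * 0.24 = 0.1824
  Item 4: 0.38 * 0.62 = 0.2356
  Item 5: 0.49 * 0.51 = 0.2499
  Item 6: 0.45 * 0.55 = 0.2475
Sum(p_i * q_i) = 0.2211 + 0.2211 + 0.1824 + 0.2356 + 0.2499 + 0.2475 = 1.3576
KR-20 = (k/(k-1)) * (1 - Sum(p_i*q_i) / Var_total)
= (6/5) * (1 - 1.3576/2.11)
= 1.2 * 0.3566
KR-20 = 0.4279

0.4279


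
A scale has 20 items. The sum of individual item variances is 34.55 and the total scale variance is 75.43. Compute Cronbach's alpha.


alpha = (k/(k-1)) * (1 - sum(si^2)/s_total^2)
= (20/19) * (1 - 34.55/75.43)
alpha = 0.5705

0.5705


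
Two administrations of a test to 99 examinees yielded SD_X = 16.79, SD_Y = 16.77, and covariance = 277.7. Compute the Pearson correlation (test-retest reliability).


r = cov(X,Y) / (SD_X * SD_Y)
r = 277.7 / (16.79 * 16.77)
r = 277.7 / 281.5683
r = 0.9863

0.9863


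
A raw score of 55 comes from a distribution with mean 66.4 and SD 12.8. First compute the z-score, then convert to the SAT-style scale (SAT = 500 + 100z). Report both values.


z = (X - mean) / SD = (55 - 66.4) / 12.8
z = -11.4 / 12.8
z = -0.8906
SAT-scale = SAT = 500 + 100z
Carry z at full precision (z = -11.4 / 12.8) into the conversion:
SAT-scale = 500 + 100 * (-11.4 / 12.8) = 500 + -1140 / 12.8
SAT-scale = 500 + -89.0625
SAT-scale = 410.9375

410.9375


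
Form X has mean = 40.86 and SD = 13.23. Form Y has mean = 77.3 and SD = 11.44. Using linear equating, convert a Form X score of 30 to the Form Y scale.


slope = SD_Y / SD_X = 11.44 / 13.23 ~ 0.8647
intercept = mean_Y - slope * mean_X = 77.3 - (11.44 / 13.23) * 40.86 ~ 41.9683
Y = slope * X + intercept. To avoid rounding drift from the rounded slope/intercept, evaluate the equivalent form Y = mean_Y + SD_Y * (X - mean_X) / SD_X at full precision:
Y = 77.3 + 11.44 * (30 - 40.86) / 13.23
Y = 77.3 - 11.44 * 10.86 / 13.23
Y = 77.3 - 124.2384 / 13.23
Y = 77.3 - 9.3907
Y = 67.9093

67.9093


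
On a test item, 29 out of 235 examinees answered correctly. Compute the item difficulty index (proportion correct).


Item difficulty p = number correct / total examinees
p = 29 / 235
p = 0.1234

0.1234


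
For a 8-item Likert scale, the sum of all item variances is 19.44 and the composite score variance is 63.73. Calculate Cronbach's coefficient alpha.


alpha = (k/(k-1)) * (1 - sum(si^2)/s_total^2)
= (8/7) * (1 - 19.44/63.73)
alpha = 0.7942

0.7942


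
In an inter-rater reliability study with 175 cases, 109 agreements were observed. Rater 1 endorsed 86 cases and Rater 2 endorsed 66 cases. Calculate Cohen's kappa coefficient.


P_o = 109/175 = 0.622857
P_e = (86*66 + 89*109) / 30625 = 0.502106
kappa = (P_o - P_e) / (1 - P_e)
kappa = (0.622857 - 0.502106) / (1 - 0.502106)
kappa = 0.2425

0.2425


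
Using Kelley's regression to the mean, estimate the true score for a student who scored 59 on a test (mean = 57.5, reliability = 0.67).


T_est = rxx * X + (1 - rxx) * mean
T_est = 0.67 * 59 + 0.33 * 57.5
T_est = 39.53 + 18.975
T_est = 58.505

58.505


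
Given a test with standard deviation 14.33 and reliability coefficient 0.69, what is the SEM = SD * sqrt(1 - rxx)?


SEM = SD * sqrt(1 - rxx)
SEM = 14.33 * sqrt(1 - 0.69)
SEM = 14.33 * sqrt(0.31) = 14.33 * 0.556776
SEM = 7.9786

7.9786


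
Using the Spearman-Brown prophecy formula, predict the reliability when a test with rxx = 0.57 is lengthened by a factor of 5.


r_new = (n * rxx) / (1 + (n-1) * rxx)
r_new = (5 * 0.57) / (1 + 4 * 0.57)
r_new = 2.85 / 3.28
r_new = 0.8689

0.8689


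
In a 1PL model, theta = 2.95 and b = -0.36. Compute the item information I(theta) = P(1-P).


P = 1/(1+exp(-(2.95--0.36))) = 0.9648
I = P*(1-P) = 0.9648 * 0.0352
I = 0.034

0.034


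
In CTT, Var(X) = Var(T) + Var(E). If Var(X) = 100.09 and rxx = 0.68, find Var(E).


var_true = rxx * var_obs = 0.68 * 100.09 = 68.0612
var_error = var_obs - var_true
var_error = 100.09 - 68.0612
var_error = 32.0288

32.0288


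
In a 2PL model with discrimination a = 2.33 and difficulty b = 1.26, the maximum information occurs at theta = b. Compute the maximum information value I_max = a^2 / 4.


For 2PL, max info at theta = b = 1.26
I_max = a^2 / 4 = 2.33^2 / 4
= 5.4289 / 4
I_max = 1.3572

1.3572


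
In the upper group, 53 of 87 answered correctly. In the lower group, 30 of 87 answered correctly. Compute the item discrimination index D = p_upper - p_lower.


p_upper = 53/87 = 0.6092
p_lower = 30/87 = 0.3448
D = 0.6092 - 0.3448 = 0.2644

0.2644


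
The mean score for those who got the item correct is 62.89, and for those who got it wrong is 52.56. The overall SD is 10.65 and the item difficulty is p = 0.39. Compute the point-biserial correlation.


q = 1 - p = 0.61
rpb = ((M1 - M0) / SD) * sqrt(p * q)
rpb = ((62.89 - 52.56) / 10.65) * sqrt(0.39 * 0.61)
rpb = 0.4731

0.4731


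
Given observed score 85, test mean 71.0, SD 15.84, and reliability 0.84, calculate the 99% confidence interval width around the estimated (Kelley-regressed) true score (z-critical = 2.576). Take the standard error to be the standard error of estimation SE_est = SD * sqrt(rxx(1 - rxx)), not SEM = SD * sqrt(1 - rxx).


True score estimate = 0.84*85 + 0.16*71.0 = 82.76
SE_est = SD * sqrt(rxx * (1 - rxx)) = 15.84 * sqrt(0.84 * 0.16) = 15.84 * sqrt(0.1344) = 5.80704
CI = T_est +/- z * SE_est, so width = 2 * z * SE_est = 2 * 2.576 * 5.80704
Width = 29.9179

29.9179


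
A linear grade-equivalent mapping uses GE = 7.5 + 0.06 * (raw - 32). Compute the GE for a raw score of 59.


raw - median = 59 - 32 = 27
slope * diff = 0.06 * 27 = 1.62
GE = 7.5 + 1.62
GE = 9.12

9.12


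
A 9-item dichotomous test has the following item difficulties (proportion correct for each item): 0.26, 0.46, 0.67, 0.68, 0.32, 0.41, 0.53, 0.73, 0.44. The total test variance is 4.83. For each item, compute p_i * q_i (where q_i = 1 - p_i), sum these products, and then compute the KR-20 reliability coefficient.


For each item, compute p_i * q_i:
  Item 1: 0.26 * 0.74 = 0.1924
  Item 2: 0.46 * 0.54 = 0.2484
  Item 3: 0.67 * 0.33 = 0.2211
  Item 4: 0.68 * 0.32 = 0.2176
  Item 5: 0.32 * 0.68 = 0.2176
  Item 6: 0.41 * 0.59 = 0.2419
  Item 7: 0.53 * 0.47 = 0.2491
  Item 8: 0.73 * 0.27 = 0.1971
  Item 9: 0.44 * 0.56 = 0.2464
Sum(p_i * q_i) = 0.1924 + 0.2484 + 0.2211 + 0.2176 + 0.2176 + 0.2419 + 0.2491 + 0.1971 + 0.2464 = 2.0316
KR-20 = (k/(k-1)) * (1 - Sum(p_i*q_i) / Var_total)
= (9/8) * (1 - 2.0316/4.83)
= 1.125 * 0.5794
KR-20 = 0.6518

0.6518


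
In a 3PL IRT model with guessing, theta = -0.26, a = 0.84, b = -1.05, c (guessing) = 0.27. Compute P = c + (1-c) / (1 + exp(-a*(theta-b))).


logit = 0.84*(-0.26 - -1.05) = 0.6636
P* = 1/(1 + exp(-0.6636)) = 0.6601
P = 0.27 + (1 - 0.27) * 0.6601
P = 0.7519

0.7519


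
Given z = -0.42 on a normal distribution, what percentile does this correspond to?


CDF(z) = 0.5 * (1 + erf(z/sqrt(2)))
erf(-0.297) = -0.3255
CDF = 0.3372
Percentile rank = 0.3372 * 100 = 33.72

33.72


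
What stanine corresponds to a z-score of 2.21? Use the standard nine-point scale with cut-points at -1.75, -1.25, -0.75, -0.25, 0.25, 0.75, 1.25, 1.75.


Stanine boundaries: [-1.75, -1.25, -0.75, -0.25, 0.25, 0.75, 1.25, 1.75]
z = 2.21
Check each boundary:
  z >= -1.75 -> could be stanine 2
  z >= -1.25 -> could be stanine 3
  z >= -0.75 -> could be stanine 4
  z >= -0.25 -> could be stanine 5
  z >= 0.25 -> could be stanine 6
  z >= 0.75 -> could be stanine 7
  z >= 1.25 -> could be stanine 8
  z >= 1.75 -> could be stanine 9
Highest qualifying boundary gives stanine = 9

9


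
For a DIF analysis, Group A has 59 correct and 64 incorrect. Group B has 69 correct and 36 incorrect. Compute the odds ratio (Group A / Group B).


Odds_A = 59/64 = 0.9219
Odds_B = 69/36 = 1.9167
OR = Odds_A / Odds_B = 0.9219 / 1.9167
Exactly, OR = (59 * 36) / (64 * 69) = 2124 / 4416
OR = 0.481

0.481


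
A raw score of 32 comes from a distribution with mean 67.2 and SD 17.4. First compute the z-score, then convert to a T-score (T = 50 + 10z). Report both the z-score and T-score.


z = (X - mean) / SD = (32 - 67.2) / 17.4
z = -35.2 / 17.4
z = -2.023
T-score = T = 50 + 10z
Carry z at full precision (z = -35.2 / 17.4) into the conversion:
T-score = 50 + 10 * (-35.2 / 17.4) = 50 + -352 / 17.4
T-score = 50 + -20.2299
T-score = 29.7701

29.7701


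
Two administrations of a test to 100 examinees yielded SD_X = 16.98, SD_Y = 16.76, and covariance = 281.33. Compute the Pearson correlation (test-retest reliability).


r = cov(X,Y) / (SD_X * SD_Y)
r = 281.33 / (16.98 * 16.76)
r = 281.33 / 284.5848
r = 0.9886

0.9886


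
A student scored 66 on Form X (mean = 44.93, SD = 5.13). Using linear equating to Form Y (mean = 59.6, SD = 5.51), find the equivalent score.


slope = SD_Y / SD_X = 5.51 / 5.13 ~ 1.0741
intercept = mean_Y - slope * mean_X = 59.6 - (5.51 / 5.13) * 44.93 ~ 11.3419
Y = slope * X + intercept. To avoid rounding drift from the rounded slope/intercept, evaluate the equivalent form Y = mean_Y + SD_Y * (X - mean_X) / SD_X at full precision:
Y = 59.6 + 5.51 * (66 - 44.93) / 5.13
Y = 59.6 + 5.51 * 21.07 / 5.13
Y = 59.6 + 116.0957 / 5.13
Y = 59.6 + 22.6307
Y = 82.2307

82.2307


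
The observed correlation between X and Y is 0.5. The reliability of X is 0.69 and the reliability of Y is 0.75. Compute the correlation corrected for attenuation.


r_corrected = rxy / sqrt(rxx * ryy)
= 0.5 / sqrt(0.69 * 0.75)
= 0.5 / sqrt(0.5175)
= 0.5 / 0.719375
r_corrected = 0.695

0.695


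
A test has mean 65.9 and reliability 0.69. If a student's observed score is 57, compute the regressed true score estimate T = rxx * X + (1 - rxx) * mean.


T_est = rxx * X + (1 - rxx) * mean
T_est = 0.69 * 57 + 0.31 * 65.9
T_est = 39.33 + 20.429
T_est = 59.759

59.759


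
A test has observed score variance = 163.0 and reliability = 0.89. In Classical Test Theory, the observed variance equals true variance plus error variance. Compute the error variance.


var_true = rxx * var_obs = 0.89 * 163.0 = 145.07
var_error = var_obs - var_true
var_error = 163.0 - 145.07
var_error = 17.93

17.93


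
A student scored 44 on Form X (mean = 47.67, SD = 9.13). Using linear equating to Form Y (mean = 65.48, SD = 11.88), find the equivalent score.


slope = SD_Y / SD_X = 11.88 / 9.13 ~ 1.3012
intercept = mean_Y - slope * mean_X = 65.48 - (11.88 / 9.13) * 47.67 ~ 3.4516
Y = slope * X + intercept. To avoid rounding drift from the rounded slope/intercept, evaluate the equivalent form Y = mean_Y + SD_Y * (X - mean_X) / SD_X at full precision:
Y = 65.48 + 11.88 * (44 - 47.67) / 9.13
Y = 65.48 - 11.88 * 3.67 / 9.13
Y = 65.48 - 43.5996 / 9.13
Y = 65.48 - 4.7754
Y = 60.7046

60.7046


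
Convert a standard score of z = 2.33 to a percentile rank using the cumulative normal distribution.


CDF(z) = 0.5 * (1 + erf(z/sqrt(2)))
erf(1.6476) = 0.9802
CDF = 0.9901
Percentile rank = 0.9901 * 100 = 99.01

99.01


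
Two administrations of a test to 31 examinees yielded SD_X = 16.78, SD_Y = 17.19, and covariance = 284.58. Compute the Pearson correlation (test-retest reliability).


r = cov(X,Y) / (SD_X * SD_Y)
r = 284.58 / (16.78 * 17.19)
r = 284.58 / 288.4482
r = 0.9866

0.9866


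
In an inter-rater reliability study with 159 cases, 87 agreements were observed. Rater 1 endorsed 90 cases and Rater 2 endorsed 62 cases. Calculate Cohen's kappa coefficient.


P_o = 87/159 = 0.54717
P_e = (90*62 + 69*97) / 25281 = 0.485463
kappa = (P_o - P_e) / (1 - P_e)
kappa = (0.54717 - 0.485463) / (1 - 0.485463)
kappa = 0.1199

0.1199


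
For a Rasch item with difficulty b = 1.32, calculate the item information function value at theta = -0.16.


P = 1/(1+exp(-(-0.16-1.32))) = 0.1854
I = P*(1-P) = 0.1854 * 0.8146
I = 0.151

0.151


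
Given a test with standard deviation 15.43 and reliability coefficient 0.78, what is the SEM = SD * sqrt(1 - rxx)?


SEM = SD * sqrt(1 - rxx)
SEM = 15.43 * sqrt(1 - 0.78)
SEM = 15.43 * sqrt(0.22) = 15.43 * 0.469042
SEM = 7.2373

7.2373


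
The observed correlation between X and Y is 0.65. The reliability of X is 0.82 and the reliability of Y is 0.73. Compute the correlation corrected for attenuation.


r_corrected = rxy / sqrt(rxx * ryy)
= 0.65 / sqrt(0.82 * 0.73)
= 0.65 / sqrt(0.5986)
= 0.65 / 0.773692
r_corrected = 0.8401

0.8401


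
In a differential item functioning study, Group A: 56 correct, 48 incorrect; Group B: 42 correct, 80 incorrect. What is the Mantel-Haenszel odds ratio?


Odds_A = 56/48 = 1.1667
Odds_B = 42/80 = 0.525
OR = Odds_A / Odds_B = 1.1667 / 0.525
Exactly, OR = (56 * 80) / (48 * 42) = 4480 / 2016
OR = 2.2222

2.2222


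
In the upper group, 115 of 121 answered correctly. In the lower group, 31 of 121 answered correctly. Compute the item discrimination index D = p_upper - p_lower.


p_upper = 115/121 = 0.9504
p_lower = 31/121 = 0.2562
D = 0.9504 - 0.2562 = 0.6942

0.6942


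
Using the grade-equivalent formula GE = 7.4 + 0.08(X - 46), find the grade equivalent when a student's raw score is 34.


raw - median = 34 - 46 = -12
slope * diff = 0.08 * -12 = -0.96
GE = 7.4 + -0.96
GE = 6.44

6.44


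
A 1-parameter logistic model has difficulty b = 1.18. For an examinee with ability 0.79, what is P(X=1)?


theta - b = 0.79 - 1.18 = -0.39
exp(-(theta - b)) = exp(0.39) = 1.477
P = 1 / (1 + 1.477)
P = 0.4037

0.4037


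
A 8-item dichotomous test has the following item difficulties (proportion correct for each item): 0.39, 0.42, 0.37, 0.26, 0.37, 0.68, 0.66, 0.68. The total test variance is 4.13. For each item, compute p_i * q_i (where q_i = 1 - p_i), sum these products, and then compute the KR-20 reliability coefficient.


For each item, compute p_i * q_i:
  Item 1: 0.39 * 0.61 = 0.2379
  Item 2: 0.42 * 0.58 = 0.2436
  Item 3: 0.37 * 0.63 = 0.2331
  Item 4: 0.26 * 0.74 = 0.1924
  Item 5: 0.37 * 0.63 = 0.2331
  Item 6: 0.68 * 0.32 = 0.2176
  Item 7: 0.66 * 0.34 = 0.2244
  Item 8: 0.68 * 0.32 = 0.2176
Sum(p_i * q_i) = 0.2379 + 0.2436 + 0.2331 + 0.1924 + 0.2331 + 0.2176 + 0.2244 + 0.2176 = 1.7997
KR-20 = (k/(k-1)) * (1 - Sum(p_i*q_i) / Var_total)
= (8/7) * (1 - 1.7997/4.13)
= 1.1429 * 0.5642
KR-20 = 0.6448

0.6448


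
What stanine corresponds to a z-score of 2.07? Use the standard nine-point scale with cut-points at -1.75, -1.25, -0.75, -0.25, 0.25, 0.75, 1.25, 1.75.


Stanine boundaries: [-1.75, -1.25, -0.75, -0.25, 0.25, 0.75, 1.25, 1.75]
z = 2.07
Check each boundary:
  z >= -1.75 -> could be stanine 2
  z >= -1.25 -> could be stanine 3
  z >= -0.75 -> could be stanine 4
  z >= -0.25 -> could be stanine 5
  z >= 0.25 -> could be stanine 6
  z >= 0.75 -> could be stanine 7
  z >= 1.25 -> could be stanine 8
  z >= 1.75 -> could be stanine 9
Highest qualifying boundary gives stanine = 9

9


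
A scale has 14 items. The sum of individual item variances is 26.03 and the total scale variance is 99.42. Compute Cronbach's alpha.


alpha = (k/(k-1)) * (1 - sum(si^2)/s_total^2)
= (14/13) * (1 - 26.03/99.42)
alpha = 0.795

0.795


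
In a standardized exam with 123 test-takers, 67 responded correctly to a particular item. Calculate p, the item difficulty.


Item difficulty p = number correct / total examinees
p = 67 / 123
p = 0.5447

0.5447


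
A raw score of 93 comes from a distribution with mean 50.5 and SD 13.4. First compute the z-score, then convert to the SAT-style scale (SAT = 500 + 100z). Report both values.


z = (X - mean) / SD = (93 - 50.5) / 13.4
z = 42.5 / 13.4
z = 3.1716
SAT-scale = SAT = 500 + 100z
Carry z at full precision (z = 42.5 / 13.4) into the conversion:
SAT-scale = 500 + 100 * (42.5 / 13.4) = 500 + 4250 / 13.4
SAT-scale = 500 + 317.1642
SAT-scale = 817.1642

817.1642


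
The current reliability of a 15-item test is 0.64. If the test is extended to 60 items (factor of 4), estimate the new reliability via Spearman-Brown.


r_new = (n * rxx) / (1 + (n-1) * rxx)
r_new = (4 * 0.64) / (1 + 3 * 0.64)
r_new = 2.56 / 2.92
r_new = 0.8767

0.8767


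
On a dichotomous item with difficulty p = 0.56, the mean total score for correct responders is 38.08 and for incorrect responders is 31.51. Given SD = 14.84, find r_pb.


q = 1 - p = 0.44
rpb = ((M1 - M0) / SD) * sqrt(p * q)
rpb = ((38.08 - 31.51) / 14.84) * sqrt(0.56 * 0.44)
rpb = 0.2198

0.2198


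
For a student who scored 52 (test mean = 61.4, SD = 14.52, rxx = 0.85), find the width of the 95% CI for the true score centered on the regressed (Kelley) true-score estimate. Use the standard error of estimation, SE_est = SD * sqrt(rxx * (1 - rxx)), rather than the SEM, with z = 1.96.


True score estimate = 0.85*52 + 0.15*61.4 = 53.41
SE_est = SD * sqrt(rxx * (1 - rxx)) = 14.52 * sqrt(0.85 * 0.15) = 14.52 * sqrt(0.1275) = 5.184677
CI = T_est +/- z * SE_est, so width = 2 * z * SE_est = 2 * 1.96 * 5.184677
Width = 20.3239

20.3239


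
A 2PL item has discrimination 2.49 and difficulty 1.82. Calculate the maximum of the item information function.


For 2PL, max info at theta = b = 1.82
I_max = a^2 / 4 = 2.49^2 / 4
= 6.2001 / 4
I_max = 1.55

1.55


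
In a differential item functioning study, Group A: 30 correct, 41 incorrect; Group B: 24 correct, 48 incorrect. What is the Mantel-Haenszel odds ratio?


Odds_A = 30/41 = 0.7317
Odds_B = 24/48 = 0.5
OR = Odds_A / Odds_B = 0.7317 / 0.5
Exactly, OR = (30 * 48) / (41 * 24) = 1440 / 984
OR = 1.4634

1.4634


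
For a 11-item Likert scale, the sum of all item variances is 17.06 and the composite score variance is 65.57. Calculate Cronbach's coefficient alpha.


alpha = (k/(k-1)) * (1 - sum(si^2)/s_total^2)
= (11/10) * (1 - 17.06/65.57)
alpha = 0.8138

0.8138


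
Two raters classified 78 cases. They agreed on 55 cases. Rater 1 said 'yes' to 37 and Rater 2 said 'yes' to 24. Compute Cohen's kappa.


P_o = 55/78 = 0.705128
P_e = (37*24 + 41*54) / 6084 = 0.509862
kappa = (P_o - P_e) / (1 - P_e)
kappa = (0.705128 - 0.509862) / (1 - 0.509862)
kappa = 0.3984

0.3984


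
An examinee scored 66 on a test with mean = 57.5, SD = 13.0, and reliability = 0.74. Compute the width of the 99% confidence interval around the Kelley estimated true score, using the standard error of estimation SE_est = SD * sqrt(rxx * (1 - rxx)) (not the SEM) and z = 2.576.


True score estimate = 0.74*66 + 0.26*57.5 = 63.79
SE_est = SD * sqrt(rxx * (1 - rxx)) = 13.0 * sqrt(0.74 * 0.26) = 13.0 * sqrt(0.1924) = 5.702245
CI = T_est +/- z * SE_est, so width = 2 * z * SE_est = 2 * 2.576 * 5.702245
Width = 29.378

29.378


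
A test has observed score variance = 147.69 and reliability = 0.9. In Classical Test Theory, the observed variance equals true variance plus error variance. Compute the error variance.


var_true = rxx * var_obs = 0.9 * 147.69 = 132.921
var_error = var_obs - var_true
var_error = 147.69 - 132.921
var_error = 14.769

14.769


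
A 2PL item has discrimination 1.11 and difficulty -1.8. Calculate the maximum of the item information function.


For 2PL, max info at theta = b = -1.8
I_max = a^2 / 4 = 1.11^2 / 4
= 1.2321 / 4
I_max = 0.308

0.308


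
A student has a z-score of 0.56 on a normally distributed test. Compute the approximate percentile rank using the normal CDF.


CDF(z) = 0.5 * (1 + erf(z/sqrt(2)))
erf(0.396) = 0.4245
CDF = 0.7123
Percentile rank = 0.7123 * 100 = 71.23

71.23


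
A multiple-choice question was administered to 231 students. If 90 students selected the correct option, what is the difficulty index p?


Item difficulty p = number correct / total examinees
p = 90 / 231
p = 0.3896

0.3896


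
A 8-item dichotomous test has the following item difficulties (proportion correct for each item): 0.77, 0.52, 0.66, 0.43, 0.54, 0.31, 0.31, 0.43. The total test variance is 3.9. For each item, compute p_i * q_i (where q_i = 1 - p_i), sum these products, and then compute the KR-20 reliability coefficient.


For each item, compute p_i * q_i:
  Item 1: 0.77 * 0.23 = 0.1771
  Item 2: 0.52 * 0.48 = 0.2496
  Item 3: 0.66 * 0.34 = 0.2244
  Item 4: 0.43 * 0.57 = 0.2451
  Item 5: 0.54 * 0.46 = 0.2484
  Item 6: 0.31 * 0.69 = 0.2139
  Item 7: 0.31 * 0.69 = 0.2139
  Item 8: 0.43 * 0.57 = 0.2451
Sum(p_i * q_i) = 0.1771 + 0.2496 + 0.2244 + 0.2451 + 0.2484 + 0.2139 + 0.2139 + 0.2451 = 1.8175
KR-20 = (k/(k-1)) * (1 - Sum(p_i*q_i) / Var_total)
= (8/7) * (1 - 1.8175/3.9)
= 1.1429 * 0.534
KR-20 = 0.6103

0.6103


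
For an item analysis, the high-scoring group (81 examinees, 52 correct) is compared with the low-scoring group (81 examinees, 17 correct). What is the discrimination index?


p_upper = 52/81 = 0.642
p_lower = 17/81 = 0.2099
D = 0.642 - 0.2099 = 0.4321

0.4321


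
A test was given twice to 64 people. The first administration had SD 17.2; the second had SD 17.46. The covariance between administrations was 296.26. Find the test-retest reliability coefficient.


r = cov(X,Y) / (SD_X * SD_Y)
r = 296.26 / (17.2 * 17.46)
r = 296.26 / 300.312
r = 0.9865

0.9865


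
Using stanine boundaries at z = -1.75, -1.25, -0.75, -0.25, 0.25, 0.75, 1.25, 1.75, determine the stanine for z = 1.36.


Stanine boundaries: [-1.75, -1.25, -0.75, -0.25, 0.25, 0.75, 1.25, 1.75]
z = 1.36
Check each boundary:
  z >= -1.75 -> could be stanine 2
  z >= -1.25 -> could be stanine 3
  z >= -0.75 -> could be stanine 4
  z >= -0.25 -> could be stanine 5
  z >= 0.25 -> could be stanine 6
  z >= 0.75 -> could be stanine 7
  z >= 1.25 -> could be stanine 8
  z < 1.75
Highest qualifying boundary gives stanine = 8

8


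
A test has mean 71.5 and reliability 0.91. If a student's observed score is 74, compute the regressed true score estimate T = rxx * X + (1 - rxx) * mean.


T_est = rxx * X + (1 - rxx) * mean
T_est = 0.91 * 74 + 0.09 * 71.5
T_est = 67.34 + 6.435
T_est = 73.775

73.775


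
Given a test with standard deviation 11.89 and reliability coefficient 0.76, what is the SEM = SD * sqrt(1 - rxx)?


SEM = SD * sqrt(1 - rxx)
SEM = 11.89 * sqrt(1 - 0.76)
SEM = 11.89 * sqrt(0.24) = 11.89 * 0.489898
SEM = 5.8249

5.8249


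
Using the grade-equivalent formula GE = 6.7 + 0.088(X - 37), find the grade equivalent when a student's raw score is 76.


raw - median = 76 - 37 = 39
slope * diff = 0.088 * 39 = 3.432
GE = 6.7 + 3.432
GE = 10.132

10.132


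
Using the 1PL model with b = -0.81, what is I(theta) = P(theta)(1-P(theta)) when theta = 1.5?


P = 1/(1+exp(-(1.5--0.81))) = 0.9097
I = P*(1-P) = 0.9097 * 0.0903
I = 0.0821

0.0821


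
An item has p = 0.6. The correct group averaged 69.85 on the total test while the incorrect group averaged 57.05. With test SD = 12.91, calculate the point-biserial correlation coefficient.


q = 1 - p = 0.4
rpb = ((M1 - M0) / SD) * sqrt(p * q)
rpb = ((69.85 - 57.05) / 12.91) * sqrt(0.6 * 0.4)
rpb = 0.4857

0.4857


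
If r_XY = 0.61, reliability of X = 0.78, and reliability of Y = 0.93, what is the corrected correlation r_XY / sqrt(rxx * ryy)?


r_corrected = rxy / sqrt(rxx * ryy)
= 0.61 / sqrt(0.78 * 0.93)
= 0.61 / sqrt(0.7254)
= 0.61 / 0.851704
r_corrected = 0.7162

0.7162


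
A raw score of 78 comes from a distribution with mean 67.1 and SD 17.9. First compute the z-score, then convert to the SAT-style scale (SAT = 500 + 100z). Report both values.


z = (X - mean) / SD = (78 - 67.1) / 17.9
z = 10.9 / 17.9
z = 0.6089
SAT-scale = SAT = 500 + 100z
Carry z at full precision (z = 10.9 / 17.9) into the conversion:
SAT-scale = 500 + 100 * (10.9 / 17.9) = 500 + 1090 / 17.9
SAT-scale = 500 + 60.8939
SAT-scale = 560.8939

560.8939


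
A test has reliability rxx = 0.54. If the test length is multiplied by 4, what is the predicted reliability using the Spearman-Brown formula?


r_new = (n * rxx) / (1 + (n-1) * rxx)
r_new = (4 * 0.54) / (1 + 3 * 0.54)
r_new = 2.16 / 2.62
r_new = 0.8244

0.8244


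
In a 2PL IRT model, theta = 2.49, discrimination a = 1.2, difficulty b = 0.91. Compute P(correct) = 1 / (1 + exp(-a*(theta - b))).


a*(theta - b) = 1.2 * (2.49 - 0.91) = 1.896
exp(-1.896) = 0.1502
P = 1 / (1 + 0.1502)
P = 0.8694

0.8694


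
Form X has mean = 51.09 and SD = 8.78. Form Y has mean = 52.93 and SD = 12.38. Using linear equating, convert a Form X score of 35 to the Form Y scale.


slope = SD_Y / SD_X = 12.38 / 8.78 ~ 1.41
intercept = mean_Y - slope * mean_X = 52.93 - (12.38 / 8.78) * 51.09 ~ -19.1081
Y = slope * X + intercept. To avoid rounding drift from the rounded slope/intercept, evaluate the equivalent form Y = mean_Y + SD_Y * (X - mean_X) / SD_X at full precision:
Y = 52.93 + 12.38 * (35 - 51.09) / 8.78
Y = 52.93 - 12.38 * 16.09 / 8.78
Y = 52.93 - 199.1942 / 8.78
Y = 52.93 - 22.6873
Y = 30.2427

30.2427


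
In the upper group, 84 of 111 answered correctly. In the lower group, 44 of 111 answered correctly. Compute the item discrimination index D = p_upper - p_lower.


p_upper = 84/111 = 0.7568
p_lower = 44/111 = 0.3964
D = 0.7568 - 0.3964 = 0.3604

0.3604


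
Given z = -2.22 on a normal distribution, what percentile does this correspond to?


CDF(z) = 0.5 * (1 + erf(z/sqrt(2)))
erf(-1.5698) = -0.9736
CDF = 0.0132
Percentile rank = 0.0132 * 100 = 1.32

1.32


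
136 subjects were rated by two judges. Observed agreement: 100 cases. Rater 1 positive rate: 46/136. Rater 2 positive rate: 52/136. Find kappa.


P_o = 100/136 = 0.735294
P_e = (46*52 + 90*84) / 18496 = 0.538062
kappa = (P_o - P_e) / (1 - P_e)
kappa = (0.735294 - 0.538062) / (1 - 0.538062)
kappa = 0.427

0.427


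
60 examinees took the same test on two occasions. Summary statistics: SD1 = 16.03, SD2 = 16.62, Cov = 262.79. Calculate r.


r = cov(X,Y) / (SD_X * SD_Y)
r = 262.79 / (16.03 * 16.62)
r = 262.79 / 266.4186
r = 0.9864

0.9864


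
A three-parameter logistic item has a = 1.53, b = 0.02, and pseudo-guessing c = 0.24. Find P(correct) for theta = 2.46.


logit = 1.53*(2.46 - 0.02) = 3.7332
P* = 1/(1 + exp(-3.7332)) = 0.9766
P = 0.24 + (1 - 0.24) * 0.9766
P = 0.9822

0.9822


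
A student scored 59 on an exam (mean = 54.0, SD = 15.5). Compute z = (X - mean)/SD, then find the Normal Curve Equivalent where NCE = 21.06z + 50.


z = (X - mean) / SD = (59 - 54.0) / 15.5
z = 5.0 / 15.5
z = 0.3226
NCE = NCE = 21.06z + 50
Carry z at full precision (z = 5.0 / 15.5) into the conversion:
NCE = 21.06 * (5.0 / 15.5) + 50 = 105.3 / 15.5 + 50
NCE = 6.7935 + 50
NCE = 56.7935

56.7935


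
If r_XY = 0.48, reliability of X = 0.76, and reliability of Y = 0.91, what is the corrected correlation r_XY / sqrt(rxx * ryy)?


r_corrected = rxy / sqrt(rxx * ryy)
= 0.48 / sqrt(0.76 * 0.91)
= 0.48 / sqrt(0.6916)
= 0.48 / 0.831625
r_corrected = 0.5772

0.5772


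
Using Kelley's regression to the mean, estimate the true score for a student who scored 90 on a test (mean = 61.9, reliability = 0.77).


T_est = rxx * X + (1 - rxx) * mean
T_est = 0.77 * 90 + 0.23 * 61.9
T_est = 69.3 + 14.237
T_est = 83.537

83.537


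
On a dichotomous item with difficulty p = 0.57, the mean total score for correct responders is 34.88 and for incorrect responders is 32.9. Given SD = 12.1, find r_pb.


q = 1 - p = 0.43
rpb = ((M1 - M0) / SD) * sqrt(p * q)
rpb = ((34.88 - 32.9) / 12.1) * sqrt(0.57 * 0.43)
rpb = 0.081

0.081


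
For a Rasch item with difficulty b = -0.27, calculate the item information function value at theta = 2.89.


P = 1/(1+exp(-(2.89--0.27))) = 0.9593
I = P*(1-P) = 0.9593 * 0.0407
I = 0.039

0.039


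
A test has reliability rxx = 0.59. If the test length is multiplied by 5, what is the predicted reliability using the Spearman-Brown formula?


r_new = (n * rxx) / (1 + (n-1) * rxx)
r_new = (5 * 0.59) / (1 + 4 * 0.59)
r_new = 2.95 / 3.36
r_new = 0.878

0.878


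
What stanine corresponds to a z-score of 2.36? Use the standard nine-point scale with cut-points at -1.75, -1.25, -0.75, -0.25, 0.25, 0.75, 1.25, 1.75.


Stanine boundaries: [-1.75, -1.25, -0.75, -0.25, 0.25, 0.75, 1.25, 1.75]
z = 2.36
Check each boundary:
  z >= -1.75 -> could be stanine 2
  z >= -1.25 -> could be stanine 3
  z >= -0.75 -> could be stanine 4
  z >= -0.25 -> could be stanine 5
  z >= 0.25 -> could be stanine 6
  z >= 0.75 -> could be stanine 7
  z >= 1.25 -> could be stanine 8
  z >= 1.75 -> could be stanine 9
Highest qualifying boundary gives stanine = 9

9
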